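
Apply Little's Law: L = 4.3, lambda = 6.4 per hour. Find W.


W = L / lambda = 4.3 / 6.4 = 0.6719 hours

0.6719 hours


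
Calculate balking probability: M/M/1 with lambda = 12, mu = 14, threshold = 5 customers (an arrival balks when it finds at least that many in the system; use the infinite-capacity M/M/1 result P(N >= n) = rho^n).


P(N >= 5) = rho^5 = (12/14)^5 = 0.4627

0.4627


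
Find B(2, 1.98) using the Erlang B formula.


B(N,A) = (A^N/N!) / sum(A^k/k!, k=0..N) with N=2, A=1.98 = 0.3968

0.3968


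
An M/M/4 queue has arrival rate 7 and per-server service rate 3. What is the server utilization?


rho = lambda/(c*mu) = 7/(4*3) = 0.5833

0.5833


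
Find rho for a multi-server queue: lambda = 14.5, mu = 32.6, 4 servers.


rho = lambda / (c * mu) = 14.5 / (4 * 32.6) = 0.1112

0.1112


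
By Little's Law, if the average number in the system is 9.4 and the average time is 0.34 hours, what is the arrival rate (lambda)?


lambda = L / W = 9.4 / 0.34 = 27.65 per hour

27.65 per hour


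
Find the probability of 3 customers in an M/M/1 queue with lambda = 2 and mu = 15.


rho = 2/15; P(n) = (1-rho)*rho^n = (1-2/15)*(2/15)^3 = 0.0021

0.0021


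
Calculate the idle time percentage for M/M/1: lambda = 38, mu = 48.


Idle fraction = (1 - rho) * 100 = (1 - 38/48) * 100 = 20.8%

20.8%


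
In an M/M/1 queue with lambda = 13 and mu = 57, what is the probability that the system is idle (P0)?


P0 = 1 - rho = 1 - 13/57 = 0.7719

0.7719


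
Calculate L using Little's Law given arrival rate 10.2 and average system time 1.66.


L = lambda * W = 10.2 * 1.66 = 16.93

16.93


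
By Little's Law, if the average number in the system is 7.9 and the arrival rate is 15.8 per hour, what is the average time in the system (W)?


W = L / lambda = 7.9 / 15.8 = 0.5 hours

0.5 hours


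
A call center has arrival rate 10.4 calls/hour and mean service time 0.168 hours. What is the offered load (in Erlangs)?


Offered load a = lambda * E[S] = 10.4 * 0.168 = 1.75 Erlangs

1.75 Erlangs


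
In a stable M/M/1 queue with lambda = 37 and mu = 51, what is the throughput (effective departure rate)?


For a stable queue (lambda < mu), throughput = lambda = 37 per hour

37 per hour


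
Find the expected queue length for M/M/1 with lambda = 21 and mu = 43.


rho = 21/43; Lq = rho^2/(1-rho) = 0.47

0.47


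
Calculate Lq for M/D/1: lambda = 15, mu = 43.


M/D/1: Lq = rho^2 / (2*(1-rho)) where rho = 15/43; Lq = 0.09

0.09


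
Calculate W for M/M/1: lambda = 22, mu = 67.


W = 1/(mu - lambda) = 1/(67 - 22) = 0.0222 hours

0.0222 hours


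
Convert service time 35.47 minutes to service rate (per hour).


mu = 60 / avg_service_time = 60 / 35.47 = 1.69 per hour

1.69 per hour


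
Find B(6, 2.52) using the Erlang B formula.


B(N,A) = (A^N/N!) / sum(A^k/k!, k=0..N) with N=6, A=2.52 = 0.029

0.029


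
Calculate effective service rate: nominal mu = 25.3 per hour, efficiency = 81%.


Effective rate = mu * efficiency = 25.3 * 0.81 = 20.49 per hour

20.49 per hour


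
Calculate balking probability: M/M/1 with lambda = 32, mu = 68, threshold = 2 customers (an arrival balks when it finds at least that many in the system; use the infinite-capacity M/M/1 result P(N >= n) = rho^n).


P(N >= 2) = rho^2 = (32/68)^2 = 0.2215

0.2215


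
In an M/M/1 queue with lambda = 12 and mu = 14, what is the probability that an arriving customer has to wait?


P(wait) = rho = lambda/mu = 12/14 = 0.8571

0.8571


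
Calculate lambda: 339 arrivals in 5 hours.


lambda = total arrivals / time = 339 / 5 = 67.8 per hour

67.8 per hour


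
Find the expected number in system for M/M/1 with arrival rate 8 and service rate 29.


rho = 8/29; L = rho/(1-rho) = 0.38

0.38


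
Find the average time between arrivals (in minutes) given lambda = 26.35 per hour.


Mean interarrival time = 60/lambda = 60/26.35 = 2.28 minutes

2.28 minutes


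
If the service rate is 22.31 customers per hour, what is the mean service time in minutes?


Mean service time = 60/mu = 60/22.31 = 2.69 minutes

2.69 minutes


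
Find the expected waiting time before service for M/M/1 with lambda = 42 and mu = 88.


rho = 42/88; Wq = rho/(mu - lambda) = 0.0104 hours

0.0104 hours


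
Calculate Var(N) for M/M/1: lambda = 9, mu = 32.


rho = 9/32; Var(N) = rho/(1-rho)^2 = 0.54

0.54


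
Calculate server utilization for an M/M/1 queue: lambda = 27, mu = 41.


rho = lambda/mu = 27/41 = 0.6585

0.6585


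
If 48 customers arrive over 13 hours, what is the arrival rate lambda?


lambda = total arrivals / time = 48 / 13 = 3.69 per hour

3.69 per hour


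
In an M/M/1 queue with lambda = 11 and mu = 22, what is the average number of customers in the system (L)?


rho = 11/22; L = rho/(1-rho) = 1.0

1.0


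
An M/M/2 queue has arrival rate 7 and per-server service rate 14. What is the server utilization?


rho = lambda/(c*mu) = 7/(2*14) = 0.25

0.25


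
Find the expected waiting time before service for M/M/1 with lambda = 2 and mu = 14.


rho = 2/14; Wq = rho/(mu - lambda) = 0.0119 hours

0.0119 hours


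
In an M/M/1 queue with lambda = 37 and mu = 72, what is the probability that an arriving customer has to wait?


P(wait) = rho = lambda/mu = 37/72 = 0.5139

0.5139


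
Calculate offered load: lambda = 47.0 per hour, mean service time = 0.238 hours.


Offered load a = lambda * E[S] = 47.0 * 0.238 = 11.19 Erlangs

11.19 Erlangs


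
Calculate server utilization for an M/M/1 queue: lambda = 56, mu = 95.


rho = lambda/mu = 56/95 = 0.5895

0.5895


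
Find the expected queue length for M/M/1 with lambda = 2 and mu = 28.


rho = 2/28; Lq = rho^2/(1-rho) = 0.01

0.01


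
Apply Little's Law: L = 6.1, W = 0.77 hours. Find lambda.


lambda = L / W = 6.1 / 0.77 = 7.92 per hour

7.92 per hour


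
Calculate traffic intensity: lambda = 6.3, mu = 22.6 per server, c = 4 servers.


rho = lambda / (c * mu) = 6.3 / (4 * 22.6) = 0.0697

0.0697


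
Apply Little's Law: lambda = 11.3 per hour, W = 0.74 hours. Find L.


L = lambda * W = 11.3 * 0.74 = 8.36

8.36


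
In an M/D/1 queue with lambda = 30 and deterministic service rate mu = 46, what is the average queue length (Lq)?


M/D/1: Lq = rho^2 / (2*(1-rho)) where rho = 30/46; Lq = 0.61

0.61


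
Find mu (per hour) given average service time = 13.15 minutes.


mu = 60 / avg_service_time = 60 / 13.15 = 4.56 per hour

4.56 per hour


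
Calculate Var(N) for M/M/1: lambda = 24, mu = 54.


rho = 24/54; Var(N) = rho/(1-rho)^2 = 1.44

1.44


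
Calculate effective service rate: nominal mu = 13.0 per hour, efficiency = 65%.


Effective rate = mu * efficiency = 13.0 * 0.65 = 8.45 per hour

8.45 per hour


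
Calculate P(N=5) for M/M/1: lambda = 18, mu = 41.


rho = 18/41; P(n) = (1-rho)*rho^n = (1-18/41)*(18/41)^5 = 0.0091

0.0091


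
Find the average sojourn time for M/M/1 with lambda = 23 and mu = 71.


W = 1/(mu - lambda) = 1/(71 - 23) = 0.0208 hours

0.0208 hours


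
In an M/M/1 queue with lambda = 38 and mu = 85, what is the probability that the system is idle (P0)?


P0 = 1 - rho = 1 - 38/85 = 0.5529

0.5529


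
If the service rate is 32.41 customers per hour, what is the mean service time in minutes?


Mean service time = 60/mu = 60/32.41 = 1.85 minutes

1.85 minutes


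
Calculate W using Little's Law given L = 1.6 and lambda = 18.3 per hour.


W = L / lambda = 1.6 / 18.3 = 0.0874 hours

0.0874 hours


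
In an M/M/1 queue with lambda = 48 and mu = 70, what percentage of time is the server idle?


Idle fraction = (1 - rho) * 100 = (1 - 48/70) * 100 = 31.4%

31.4%


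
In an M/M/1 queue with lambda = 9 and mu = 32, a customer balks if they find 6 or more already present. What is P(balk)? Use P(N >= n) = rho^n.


P(N >= 6) = rho^6 = (9/32)^6 = 0.0005

0.0005


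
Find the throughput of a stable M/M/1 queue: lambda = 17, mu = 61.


For a stable queue (lambda < mu), throughput = lambda = 17 per hour

17 per hour


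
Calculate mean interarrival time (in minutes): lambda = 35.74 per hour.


Mean interarrival time = 60/lambda = 60/35.74 = 1.68 minutes

1.68 minutes


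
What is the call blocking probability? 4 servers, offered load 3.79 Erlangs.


B(N,A) = (A^N/N!) / sum(A^k/k!, k=0..N) with N=4, A=3.79 = 0.29

0.29


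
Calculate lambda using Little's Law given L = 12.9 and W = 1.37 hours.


lambda = L / W = 12.9 / 1.37 = 9.42 per hour

9.42 per hour


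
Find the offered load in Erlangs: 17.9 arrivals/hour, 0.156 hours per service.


Offered load a = lambda * E[S] = 17.9 * 0.156 = 2.79 Erlangs

2.79 Erlangs


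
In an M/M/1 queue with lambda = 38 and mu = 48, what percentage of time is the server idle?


Idle fraction = (1 - rho) * 100 = (1 - 38/48) * 100 = 20.8%

20.8%


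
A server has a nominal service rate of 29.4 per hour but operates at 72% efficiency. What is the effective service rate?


Effective rate = mu * efficiency = 29.4 * 0.72 = 21.17 per hour

21.17 per hour


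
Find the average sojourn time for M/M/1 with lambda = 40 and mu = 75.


W = 1/(mu - lambda) = 1/(75 - 40) = 0.0286 hours

0.0286 hours


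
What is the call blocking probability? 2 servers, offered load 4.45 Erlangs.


B(N,A) = (A^N/N!) / sum(A^k/k!, k=0..N) with N=2, A=4.45 = 0.645

0.645


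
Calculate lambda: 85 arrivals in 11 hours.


lambda = total arrivals / time = 85 / 11 = 7.73 per hour

7.73 per hour


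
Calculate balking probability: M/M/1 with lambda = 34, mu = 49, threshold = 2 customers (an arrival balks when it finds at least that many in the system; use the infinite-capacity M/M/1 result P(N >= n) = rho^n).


P(N >= 2) = rho^2 = (34/49)^2 = 0.4815

0.4815


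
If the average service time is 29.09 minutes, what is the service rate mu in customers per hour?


mu = 60 / avg_service_time = 60 / 29.09 = 2.06 per hour

2.06 per hour


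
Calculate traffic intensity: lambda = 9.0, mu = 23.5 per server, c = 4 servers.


rho = lambda / (c * mu) = 9.0 / (4 * 23.5) = 0.0957

0.0957


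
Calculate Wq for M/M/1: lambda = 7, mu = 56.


rho = 7/56; Wq = rho/(mu - lambda) = 0.0026 hours

0.0026 hours


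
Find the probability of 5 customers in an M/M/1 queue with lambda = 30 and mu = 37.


rho = 30/37; P(n) = (1-rho)*rho^n = (1-30/37)*(30/37)^5 = 0.0663

0.0663


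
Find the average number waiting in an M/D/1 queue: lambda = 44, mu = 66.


M/D/1: Lq = rho^2 / (2*(1-rho)) where rho = 44/66; Lq = 0.67

0.67


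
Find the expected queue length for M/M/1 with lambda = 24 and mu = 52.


rho = 24/52; Lq = rho^2/(1-rho) = 0.4

0.4


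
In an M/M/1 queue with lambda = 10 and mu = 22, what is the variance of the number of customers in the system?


rho = 10/22; Var(N) = rho/(1-rho)^2 = 1.53

1.53


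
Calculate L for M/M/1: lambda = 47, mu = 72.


rho = 47/72; L = rho/(1-rho) = 1.88

1.88


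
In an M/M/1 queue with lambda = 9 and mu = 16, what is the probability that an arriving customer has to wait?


P(wait) = rho = lambda/mu = 9/16 = 0.5625

0.5625


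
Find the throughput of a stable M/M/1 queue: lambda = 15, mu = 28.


For a stable queue (lambda < mu), throughput = lambda = 15 per hour

15 per hour


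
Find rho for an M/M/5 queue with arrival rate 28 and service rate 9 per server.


rho = lambda/(c*mu) = 28/(5*9) = 0.6222

0.6222


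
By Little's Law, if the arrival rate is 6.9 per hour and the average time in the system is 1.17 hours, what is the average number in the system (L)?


L = lambda * W = 6.9 * 1.17 = 8.07

8.07


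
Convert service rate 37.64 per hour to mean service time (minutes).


Mean service time = 60/mu = 60/37.64 = 1.59 minutes

1.59 minutes


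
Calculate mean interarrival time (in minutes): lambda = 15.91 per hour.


Mean interarrival time = 60/lambda = 60/15.91 = 3.77 minutes

3.77 minutes


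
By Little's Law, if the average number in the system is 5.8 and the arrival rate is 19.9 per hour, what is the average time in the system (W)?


W = L / lambda = 5.8 / 19.9 = 0.2915 hours

0.2915 hours


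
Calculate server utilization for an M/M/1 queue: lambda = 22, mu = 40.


rho = lambda/mu = 22/40 = 0.55

0.55


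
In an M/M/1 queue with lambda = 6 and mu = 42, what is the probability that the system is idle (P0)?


P0 = 1 - rho = 1 - 6/42 = 0.8571

0.8571


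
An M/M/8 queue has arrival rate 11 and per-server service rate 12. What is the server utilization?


rho = lambda/(c*mu) = 11/(8*12) = 0.1146

0.1146


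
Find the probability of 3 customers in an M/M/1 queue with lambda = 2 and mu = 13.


rho = 2/13; P(n) = (1-rho)*rho^n = (1-2/13)*(2/13)^3 = 0.0031

0.0031


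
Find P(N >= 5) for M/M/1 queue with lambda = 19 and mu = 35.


P(N >= 5) = rho^5 = (19/35)^5 = 0.0471

0.0471


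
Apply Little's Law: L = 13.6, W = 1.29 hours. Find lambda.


lambda = L / W = 13.6 / 1.29 = 10.54 per hour

10.54 per hour


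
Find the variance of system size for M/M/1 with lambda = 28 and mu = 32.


rho = 28/32; Var(N) = rho/(1-rho)^2 = 56.0

56.0


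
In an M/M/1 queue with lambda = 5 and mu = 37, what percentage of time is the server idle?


Idle fraction = (1 - rho) * 100 = (1 - 5/37) * 100 = 86.5%

86.5%


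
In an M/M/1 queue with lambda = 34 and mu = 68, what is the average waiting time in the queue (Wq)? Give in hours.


rho = 34/68; Wq = rho/(mu - lambda) = 0.0147 hours

0.0147 hours


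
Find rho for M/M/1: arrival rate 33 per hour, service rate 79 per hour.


rho = lambda/mu = 33/79 = 0.4177

0.4177


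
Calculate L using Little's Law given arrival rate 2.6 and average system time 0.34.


L = lambda * W = 2.6 * 0.34 = 0.88

0.88


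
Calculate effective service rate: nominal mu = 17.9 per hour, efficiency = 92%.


Effective rate = mu * efficiency = 17.9 * 0.92 = 16.47 per hour

16.47 per hour


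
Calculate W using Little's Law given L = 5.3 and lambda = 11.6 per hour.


W = L / lambda = 5.3 / 11.6 = 0.4569 hours

0.4569 hours


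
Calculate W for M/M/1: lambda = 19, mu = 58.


W = 1/(mu - lambda) = 1/(58 - 19) = 0.0256 hours

0.0256 hours


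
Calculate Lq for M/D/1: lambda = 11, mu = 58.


M/D/1: Lq = rho^2 / (2*(1-rho)) where rho = 11/58; Lq = 0.02

0.02


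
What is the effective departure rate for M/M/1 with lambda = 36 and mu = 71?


For a stable queue (lambda < mu), throughput = lambda = 36 per hour

36 per hour


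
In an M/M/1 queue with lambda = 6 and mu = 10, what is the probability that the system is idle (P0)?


P0 = 1 - rho = 1 - 6/10 = 0.4

0.4


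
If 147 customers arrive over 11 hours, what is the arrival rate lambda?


lambda = total arrivals / time = 147 / 11 = 13.36 per hour

13.36 per hour


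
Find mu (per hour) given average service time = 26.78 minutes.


mu = 60 / avg_service_time = 60 / 26.78 = 2.24 per hour

2.24 per hour


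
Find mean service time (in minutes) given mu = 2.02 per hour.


Mean service time = 60/mu = 60/2.02 = 29.7 minutes

29.7 minutes


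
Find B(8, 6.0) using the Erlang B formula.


B(N,A) = (A^N/N!) / sum(A^k/k!, k=0..N) with N=8, A=6.0 = 0.1219

0.1219


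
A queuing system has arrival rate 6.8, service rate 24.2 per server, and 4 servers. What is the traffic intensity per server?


rho = lambda / (c * mu) = 6.8 / (4 * 24.2) = 0.0702

0.0702


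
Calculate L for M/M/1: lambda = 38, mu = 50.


rho = 38/50; L = rho/(1-rho) = 3.17

3.17


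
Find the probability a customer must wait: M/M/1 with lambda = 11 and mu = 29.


P(wait) = rho = lambda/mu = 11/29 = 0.3793

0.3793


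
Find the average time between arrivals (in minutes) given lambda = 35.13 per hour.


Mean interarrival time = 60/lambda = 60/35.13 = 1.71 minutes

1.71 minutes


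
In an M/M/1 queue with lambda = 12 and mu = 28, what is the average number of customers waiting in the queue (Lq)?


rho = 12/28; Lq = rho^2/(1-rho) = 0.32

0.32


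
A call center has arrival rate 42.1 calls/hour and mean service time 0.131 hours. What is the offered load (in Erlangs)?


Offered load a = lambda * E[S] = 42.1 * 0.131 = 5.52 Erlangs

5.52 Erlangs


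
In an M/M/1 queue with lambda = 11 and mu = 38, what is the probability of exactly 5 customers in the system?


rho = 11/38; P(n) = (1-rho)*rho^n = (1-11/38)*(11/38)^5 = 0.0014

0.0014


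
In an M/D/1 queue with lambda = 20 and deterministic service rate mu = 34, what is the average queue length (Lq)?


M/D/1: Lq = rho^2 / (2*(1-rho)) where rho = 20/34; Lq = 0.42

0.42


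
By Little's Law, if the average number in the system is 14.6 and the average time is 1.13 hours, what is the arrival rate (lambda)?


lambda = L / W = 14.6 / 1.13 = 12.92 per hour

12.92 per hour


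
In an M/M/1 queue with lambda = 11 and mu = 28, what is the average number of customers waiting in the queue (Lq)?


rho = 11/28; Lq = rho^2/(1-rho) = 0.25

0.25


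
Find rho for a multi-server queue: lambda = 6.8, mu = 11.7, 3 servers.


rho = lambda / (c * mu) = 6.8 / (3 * 11.7) = 0.1937

0.1937


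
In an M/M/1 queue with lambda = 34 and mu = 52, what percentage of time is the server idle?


Idle fraction = (1 - rho) * 100 = (1 - 34/52) * 100 = 34.6%

34.6%


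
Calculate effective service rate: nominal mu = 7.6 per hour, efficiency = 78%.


Effective rate = mu * efficiency = 7.6 * 0.78 = 5.93 per hour

5.93 per hour


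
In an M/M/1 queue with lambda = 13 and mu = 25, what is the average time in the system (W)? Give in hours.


W = 1/(mu - lambda) = 1/(25 - 13) = 0.0833 hours

0.0833 hours


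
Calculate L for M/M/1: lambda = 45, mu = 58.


rho = 45/58; L = rho/(1-rho) = 3.46

3.46


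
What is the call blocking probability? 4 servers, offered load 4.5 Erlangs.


B(N,A) = (A^N/N!) / sum(A^k/k!, k=0..N) with N=4, A=4.5 = 0.3567

0.3567


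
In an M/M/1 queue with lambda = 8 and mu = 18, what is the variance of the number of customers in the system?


rho = 8/18; Var(N) = rho/(1-rho)^2 = 1.44

1.44


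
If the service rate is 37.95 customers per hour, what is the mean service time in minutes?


Mean service time = 60/mu = 60/37.95 = 1.58 minutes

1.58 minutes


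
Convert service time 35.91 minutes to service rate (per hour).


mu = 60 / avg_service_time = 60 / 35.91 = 1.67 per hour

1.67 per hour


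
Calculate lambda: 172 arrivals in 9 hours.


lambda = total arrivals / time = 172 / 9 = 19.11 per hour

19.11 per hour


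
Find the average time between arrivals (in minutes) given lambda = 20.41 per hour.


Mean interarrival time = 60/lambda = 60/20.41 = 2.94 minutes

2.94 minutes


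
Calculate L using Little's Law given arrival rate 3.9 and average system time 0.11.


L = lambda * W = 3.9 * 0.11 = 0.43

0.43


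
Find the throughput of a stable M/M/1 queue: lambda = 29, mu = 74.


For a stable queue (lambda < mu), throughput = lambda = 29 per hour

29 per hour


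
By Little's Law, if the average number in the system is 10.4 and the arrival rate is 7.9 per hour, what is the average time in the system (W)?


W = L / lambda = 10.4 / 7.9 = 1.3165 hours

1.3165 hours


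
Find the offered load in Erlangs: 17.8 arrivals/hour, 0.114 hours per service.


Offered load a = lambda * E[S] = 17.8 * 0.114 = 2.03 Erlangs

2.03 Erlangs


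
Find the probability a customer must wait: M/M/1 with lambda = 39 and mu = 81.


P(wait) = rho = lambda/mu = 39/81 = 0.4815

0.4815


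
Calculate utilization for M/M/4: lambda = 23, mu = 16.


rho = lambda/(c*mu) = 23/(4*16) = 0.3594

0.3594


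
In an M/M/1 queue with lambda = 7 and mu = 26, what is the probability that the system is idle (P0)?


P0 = 1 - rho = 1 - 7/26 = 0.7308

0.7308


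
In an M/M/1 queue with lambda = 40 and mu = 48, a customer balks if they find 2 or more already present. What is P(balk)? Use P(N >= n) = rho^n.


P(N >= 2) = rho^2 = (40/48)^2 = 0.6944

0.6944


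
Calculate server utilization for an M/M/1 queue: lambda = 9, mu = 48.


rho = lambda/mu = 9/48 = 0.1875

0.1875


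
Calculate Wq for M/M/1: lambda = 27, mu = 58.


rho = 27/58; Wq = rho/(mu - lambda) = 0.015 hours

0.015 hours


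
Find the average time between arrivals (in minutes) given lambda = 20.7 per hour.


Mean interarrival time = 60/lambda = 60/20.7 = 2.9 minutes

2.9 minutes


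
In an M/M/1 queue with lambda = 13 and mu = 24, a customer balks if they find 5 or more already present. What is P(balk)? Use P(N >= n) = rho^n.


P(N >= 5) = rho^5 = (13/24)^5 = 0.0466

0.0466


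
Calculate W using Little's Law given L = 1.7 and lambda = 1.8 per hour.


W = L / lambda = 1.7 / 1.8 = 0.9444 hours

0.9444 hours


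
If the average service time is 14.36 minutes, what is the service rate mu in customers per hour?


mu = 60 / avg_service_time = 60 / 14.36 = 4.18 per hour

4.18 per hour


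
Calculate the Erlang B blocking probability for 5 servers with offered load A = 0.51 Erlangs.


B(N,A) = (A^N/N!) / sum(A^k/k!, k=0..N) with N=5, A=0.51 = 0.0002

0.0002


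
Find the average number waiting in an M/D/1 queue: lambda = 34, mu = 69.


M/D/1: Lq = rho^2 / (2*(1-rho)) where rho = 34/69; Lq = 0.24

0.24


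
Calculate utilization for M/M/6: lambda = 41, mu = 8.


rho = lambda/(c*mu) = 41/(6*8) = 0.8542

0.8542


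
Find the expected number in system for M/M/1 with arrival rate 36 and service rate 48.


rho = 36/48; L = rho/(1-rho) = 3.0

3.0


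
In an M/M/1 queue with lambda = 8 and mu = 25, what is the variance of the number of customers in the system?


rho = 8/25; Var(N) = rho/(1-rho)^2 = 0.69

0.69


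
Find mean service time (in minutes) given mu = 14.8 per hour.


Mean service time = 60/mu = 60/14.8 = 4.05 minutes

4.05 minutes


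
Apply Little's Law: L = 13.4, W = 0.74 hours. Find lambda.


lambda = L / W = 13.4 / 0.74 = 18.11 per hour

18.11 per hour


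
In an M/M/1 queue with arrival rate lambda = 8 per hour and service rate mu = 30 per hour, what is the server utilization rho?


rho = lambda/mu = 8/30 = 0.2667

0.2667


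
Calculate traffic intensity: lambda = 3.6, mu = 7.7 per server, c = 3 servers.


rho = lambda / (c * mu) = 3.6 / (3 * 7.7) = 0.1558

0.1558


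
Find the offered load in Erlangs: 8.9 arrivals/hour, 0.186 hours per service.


Offered load a = lambda * E[S] = 8.9 * 0.186 = 1.66 Erlangs

1.66 Erlangs


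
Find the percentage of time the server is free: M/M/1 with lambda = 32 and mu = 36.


Idle fraction = (1 - rho) * 100 = (1 - 32/36) * 100 = 11.1%

11.1%


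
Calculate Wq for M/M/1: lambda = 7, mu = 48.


rho = 7/48; Wq = rho/(mu - lambda) = 0.0036 hours

0.0036 hours


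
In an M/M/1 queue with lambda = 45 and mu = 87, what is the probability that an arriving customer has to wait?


P(wait) = rho = lambda/mu = 45/87 = 0.5172

0.5172


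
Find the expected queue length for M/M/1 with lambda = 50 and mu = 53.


rho = 50/53; Lq = rho^2/(1-rho) = 15.72

15.72


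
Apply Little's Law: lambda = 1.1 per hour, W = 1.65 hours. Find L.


L = lambda * W = 1.1 * 1.65 = 1.82

1.82


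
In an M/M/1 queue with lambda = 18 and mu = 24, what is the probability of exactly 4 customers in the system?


rho = 18/24; P(n) = (1-rho)*rho^n = (1-18/24)*(18/24)^4 = 0.0791

0.0791


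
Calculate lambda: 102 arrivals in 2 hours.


lambda = total arrivals / time = 102 / 2 = 51.0 per hour

51.0 per hour


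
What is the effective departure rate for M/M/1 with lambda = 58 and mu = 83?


For a stable queue (lambda < mu), throughput = lambda = 58 per hour

58 per hour


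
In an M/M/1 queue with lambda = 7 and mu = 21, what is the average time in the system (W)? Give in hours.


W = 1/(mu - lambda) = 1/(21 - 7) = 0.0714 hours

0.0714 hours


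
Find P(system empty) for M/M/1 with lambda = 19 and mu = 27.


P0 = 1 - rho = 1 - 19/27 = 0.2963

0.2963


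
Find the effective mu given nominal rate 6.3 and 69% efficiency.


Effective rate = mu * efficiency = 6.3 * 0.69 = 4.35 per hour

4.35 per hour


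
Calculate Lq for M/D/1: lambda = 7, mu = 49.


M/D/1: Lq = rho^2 / (2*(1-rho)) where rho = 7/49; Lq = 0.01

0.01


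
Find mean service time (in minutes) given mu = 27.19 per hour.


Mean service time = 60/mu = 60/27.19 = 2.21 minutes

2.21 minutes


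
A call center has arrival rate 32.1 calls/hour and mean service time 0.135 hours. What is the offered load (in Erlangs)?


Offered load a = lambda * E[S] = 32.1 * 0.135 = 4.33 Erlangs

4.33 Erlangs


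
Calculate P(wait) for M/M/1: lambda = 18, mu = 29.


P(wait) = rho = lambda/mu = 18/29 = 0.6207

0.6207


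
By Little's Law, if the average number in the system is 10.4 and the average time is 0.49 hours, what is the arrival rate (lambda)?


lambda = L / W = 10.4 / 0.49 = 21.22 per hour

21.22 per hour


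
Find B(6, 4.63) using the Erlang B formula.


B(N,A) = (A^N/N!) / sum(A^k/k!, k=0..N) with N=6, A=4.63 = 0.164

0.164


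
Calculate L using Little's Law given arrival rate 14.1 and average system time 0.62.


L = lambda * W = 14.1 * 0.62 = 8.74

8.74


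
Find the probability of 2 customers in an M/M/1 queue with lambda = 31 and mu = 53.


rho = 31/53; P(n) = (1-rho)*rho^n = (1-31/53)*(31/53)^2 = 0.142

0.142


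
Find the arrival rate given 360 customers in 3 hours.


lambda = total arrivals / time = 360 / 3 = 120.0 per hour

120.0 per hour


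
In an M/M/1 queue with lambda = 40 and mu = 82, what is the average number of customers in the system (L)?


rho = 40/82; L = rho/(1-rho) = 0.95

0.95


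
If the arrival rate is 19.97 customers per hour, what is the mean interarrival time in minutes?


Mean interarrival time = 60/lambda = 60/19.97 = 3.0 minutes

3.0 minutes


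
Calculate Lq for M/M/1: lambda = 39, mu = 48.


rho = 39/48; Lq = rho^2/(1-rho) = 3.52

3.52


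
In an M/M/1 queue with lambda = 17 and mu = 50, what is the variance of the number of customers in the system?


rho = 17/50; Var(N) = rho/(1-rho)^2 = 0.78

0.78


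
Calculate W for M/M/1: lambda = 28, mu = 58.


W = 1/(mu - lambda) = 1/(58 - 28) = 0.0333 hours

0.0333 hours


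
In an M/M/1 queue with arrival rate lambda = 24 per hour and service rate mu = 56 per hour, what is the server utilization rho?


rho = lambda/mu = 24/56 = 0.4286

0.4286


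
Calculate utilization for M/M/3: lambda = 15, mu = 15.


rho = lambda/(c*mu) = 15/(3*15) = 0.3333

0.3333


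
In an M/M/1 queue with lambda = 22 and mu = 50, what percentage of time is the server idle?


Idle fraction = (1 - rho) * 100 = (1 - 22/50) * 100 = 56.0%

56.0%


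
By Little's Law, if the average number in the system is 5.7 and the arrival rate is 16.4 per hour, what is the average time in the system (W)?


W = L / lambda = 5.7 / 16.4 = 0.3476 hours

0.3476 hours


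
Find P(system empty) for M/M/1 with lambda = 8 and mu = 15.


P0 = 1 - rho = 1 - 8/15 = 0.4667

0.4667


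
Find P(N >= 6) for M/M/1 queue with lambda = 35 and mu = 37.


P(N >= 6) = rho^6 = (35/37)^6 = 0.7165

0.7165


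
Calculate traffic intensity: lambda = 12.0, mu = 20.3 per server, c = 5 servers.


rho = lambda / (c * mu) = 12.0 / (5 * 20.3) = 0.1182

0.1182


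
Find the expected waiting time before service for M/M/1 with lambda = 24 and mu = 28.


rho = 24/28; Wq = rho/(mu - lambda) = 0.2143 hours

0.2143 hours


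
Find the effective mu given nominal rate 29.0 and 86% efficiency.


Effective rate = mu * efficiency = 29.0 * 0.86 = 24.94 per hour

24.94 per hour


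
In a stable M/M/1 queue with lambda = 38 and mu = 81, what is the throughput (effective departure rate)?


For a stable queue (lambda < mu), throughput = lambda = 38 per hour

38 per hour


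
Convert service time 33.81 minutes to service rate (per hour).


mu = 60 / avg_service_time = 60 / 33.81 = 1.77 per hour

1.77 per hour


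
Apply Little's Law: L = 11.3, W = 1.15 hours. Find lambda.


lambda = L / W = 11.3 / 1.15 = 9.83 per hour

9.83 per hour


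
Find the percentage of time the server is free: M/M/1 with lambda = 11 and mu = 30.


Idle fraction = (1 - rho) * 100 = (1 - 11/30) * 100 = 63.3%

63.3%


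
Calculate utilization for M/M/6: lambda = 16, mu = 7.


rho = lambda/(c*mu) = 16/(6*7) = 0.381

0.381


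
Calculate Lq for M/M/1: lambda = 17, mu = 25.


rho = 17/25; Lq = rho^2/(1-rho) = 1.45

1.45


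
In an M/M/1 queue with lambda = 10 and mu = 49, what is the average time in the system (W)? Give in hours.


W = 1/(mu - lambda) = 1/(49 - 10) = 0.0256 hours

0.0256 hours


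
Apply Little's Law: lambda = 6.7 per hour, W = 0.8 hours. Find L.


L = lambda * W = 6.7 * 0.8 = 5.36

5.36


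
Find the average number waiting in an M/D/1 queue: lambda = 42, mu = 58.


M/D/1: Lq = rho^2 / (2*(1-rho)) where rho = 42/58; Lq = 0.95

0.95


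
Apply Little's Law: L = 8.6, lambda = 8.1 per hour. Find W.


W = L / lambda = 8.6 / 8.1 = 1.0617 hours

1.0617 hours


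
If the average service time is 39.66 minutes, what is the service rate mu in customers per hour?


mu = 60 / avg_service_time = 60 / 39.66 = 1.51 per hour

1.51 per hour


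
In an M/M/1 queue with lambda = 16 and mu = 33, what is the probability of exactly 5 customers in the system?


rho = 16/33; P(n) = (1-rho)*rho^n = (1-16/33)*(16/33)^5 = 0.0138

0.0138


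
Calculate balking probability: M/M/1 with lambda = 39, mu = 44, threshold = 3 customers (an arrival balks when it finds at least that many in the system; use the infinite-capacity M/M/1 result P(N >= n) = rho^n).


P(N >= 3) = rho^3 = (39/44)^3 = 0.6964

0.6964


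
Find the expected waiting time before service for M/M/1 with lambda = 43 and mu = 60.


rho = 43/60; Wq = rho/(mu - lambda) = 0.0422 hours

0.0422 hours


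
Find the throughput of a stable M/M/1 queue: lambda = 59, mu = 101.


For a stable queue (lambda < mu), throughput = lambda = 59 per hour

59 per hour


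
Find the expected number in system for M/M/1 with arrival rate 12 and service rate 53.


rho = 12/53; L = rho/(1-rho) = 0.29

0.29


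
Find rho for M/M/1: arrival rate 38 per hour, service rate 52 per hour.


rho = lambda/mu = 38/52 = 0.7308

0.7308


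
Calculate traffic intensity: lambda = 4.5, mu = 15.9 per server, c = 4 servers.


rho = lambda / (c * mu) = 4.5 / (4 * 15.9) = 0.0708

0.0708


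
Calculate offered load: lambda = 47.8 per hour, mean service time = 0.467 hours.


Offered load a = lambda * E[S] = 47.8 * 0.467 = 22.32 Erlangs

22.32 Erlangs


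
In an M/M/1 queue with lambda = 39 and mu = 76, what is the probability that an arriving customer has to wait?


P(wait) = rho = lambda/mu = 39/76 = 0.5132

0.5132


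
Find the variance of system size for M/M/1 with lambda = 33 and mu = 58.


rho = 33/58; Var(N) = rho/(1-rho)^2 = 3.06

3.06


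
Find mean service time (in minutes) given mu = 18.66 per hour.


Mean service time = 60/mu = 60/18.66 = 3.22 minutes

3.22 minutes


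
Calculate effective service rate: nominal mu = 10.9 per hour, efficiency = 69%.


Effective rate = mu * efficiency = 10.9 * 0.69 = 7.52 per hour

7.52 per hour


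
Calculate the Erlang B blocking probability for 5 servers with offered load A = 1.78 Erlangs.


B(N,A) = (A^N/N!) / sum(A^k/k!, k=0..N) with N=5, A=1.78 = 0.0254

0.0254


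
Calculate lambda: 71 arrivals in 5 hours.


lambda = total arrivals / time = 71 / 5 = 14.2 per hour

14.2 per hour


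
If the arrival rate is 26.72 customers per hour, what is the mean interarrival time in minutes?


Mean interarrival time = 60/lambda = 60/26.72 = 2.25 minutes

2.25 minutes


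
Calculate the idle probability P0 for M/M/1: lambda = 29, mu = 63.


P0 = 1 - rho = 1 - 29/63 = 0.5397

0.5397


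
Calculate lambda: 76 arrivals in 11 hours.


lambda = total arrivals / time = 76 / 11 = 6.91 per hour

6.91 per hour


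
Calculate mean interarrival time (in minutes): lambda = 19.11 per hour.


Mean interarrival time = 60/lambda = 60/19.11 = 3.14 minutes

3.14 minutes


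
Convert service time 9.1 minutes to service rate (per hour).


mu = 60 / avg_service_time = 60 / 9.1 = 6.59 per hour

6.59 per hour


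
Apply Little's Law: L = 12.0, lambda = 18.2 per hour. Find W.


W = L / lambda = 12.0 / 18.2 = 0.6593 hours

0.6593 hours


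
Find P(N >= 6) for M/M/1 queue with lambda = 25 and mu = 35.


P(N >= 6) = rho^6 = (25/35)^6 = 0.1328

0.1328


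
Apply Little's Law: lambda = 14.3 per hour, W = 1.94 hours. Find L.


L = lambda * W = 14.3 * 1.94 = 27.74

27.74


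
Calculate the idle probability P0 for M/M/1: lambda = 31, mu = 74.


P0 = 1 - rho = 1 - 31/74 = 0.5811

0.5811


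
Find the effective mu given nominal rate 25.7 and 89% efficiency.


Effective rate = mu * efficiency = 25.7 * 0.89 = 22.87 per hour

22.87 per hour


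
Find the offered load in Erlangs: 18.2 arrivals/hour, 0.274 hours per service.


Offered load a = lambda * E[S] = 18.2 * 0.274 = 4.99 Erlangs

4.99 Erlangs


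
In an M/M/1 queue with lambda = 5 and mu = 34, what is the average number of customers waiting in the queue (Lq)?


rho = 5/34; Lq = rho^2/(1-rho) = 0.03

0.03


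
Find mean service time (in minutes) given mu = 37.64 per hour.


Mean service time = 60/mu = 60/37.64 = 1.59 minutes

1.59 minutes


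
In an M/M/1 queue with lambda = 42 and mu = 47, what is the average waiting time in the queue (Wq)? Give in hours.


rho = 42/47; Wq = rho/(mu - lambda) = 0.1787 hours

0.1787 hours


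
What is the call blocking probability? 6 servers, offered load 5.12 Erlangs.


B(N,A) = (A^N/N!) / sum(A^k/k!, k=0..N) with N=6, A=5.12 = 0.2009

0.2009


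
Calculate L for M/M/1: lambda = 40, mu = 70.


rho = 40/70; L = rho/(1-rho) = 1.33

1.33


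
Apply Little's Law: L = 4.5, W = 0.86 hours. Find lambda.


lambda = L / W = 4.5 / 0.86 = 5.23 per hour

5.23 per hour


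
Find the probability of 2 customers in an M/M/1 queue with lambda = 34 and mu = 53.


rho = 34/53; P(n) = (1-rho)*rho^n = (1-34/53)*(34/53)^2 = 0.1475

0.1475


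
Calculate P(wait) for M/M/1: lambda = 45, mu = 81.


P(wait) = rho = lambda/mu = 45/81 = 0.5556

0.5556


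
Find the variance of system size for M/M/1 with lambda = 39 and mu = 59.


rho = 39/59; Var(N) = rho/(1-rho)^2 = 5.75

5.75


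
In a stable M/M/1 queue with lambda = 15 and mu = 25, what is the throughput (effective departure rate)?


For a stable queue (lambda < mu), throughput = lambda = 15 per hour

15 per hour


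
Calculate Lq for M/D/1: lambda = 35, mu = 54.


M/D/1: Lq = rho^2 / (2*(1-rho)) where rho = 35/54; Lq = 0.6

0.6


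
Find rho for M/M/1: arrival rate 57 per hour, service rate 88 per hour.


rho = lambda/mu = 57/88 = 0.6477

0.6477


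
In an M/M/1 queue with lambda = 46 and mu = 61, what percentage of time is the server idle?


Idle fraction = (1 - rho) * 100 = (1 - 46/61) * 100 = 24.6%

24.6%


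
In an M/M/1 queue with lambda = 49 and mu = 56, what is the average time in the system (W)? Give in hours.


W = 1/(mu - lambda) = 1/(56 - 49) = 0.1429 hours

0.1429 hours


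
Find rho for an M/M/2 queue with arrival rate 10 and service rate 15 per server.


rho = lambda/(c*mu) = 10/(2*15) = 0.3333

0.3333


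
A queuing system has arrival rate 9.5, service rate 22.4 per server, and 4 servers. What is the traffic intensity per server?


rho = lambda / (c * mu) = 9.5 / (4 * 22.4) = 0.106

0.106


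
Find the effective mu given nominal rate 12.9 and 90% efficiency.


Effective rate = mu * efficiency = 12.9 * 0.9 = 11.61 per hour

11.61 per hour


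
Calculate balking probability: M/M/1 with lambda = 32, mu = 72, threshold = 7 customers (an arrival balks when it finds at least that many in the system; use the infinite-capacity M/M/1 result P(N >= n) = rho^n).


P(N >= 7) = rho^7 = (32/72)^7 = 0.0034

0.0034


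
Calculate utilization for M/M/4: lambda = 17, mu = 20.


rho = lambda/(c*mu) = 17/(4*20) = 0.2125

0.2125


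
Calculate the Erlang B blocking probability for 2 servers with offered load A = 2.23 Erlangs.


B(N,A) = (A^N/N!) / sum(A^k/k!, k=0..N) with N=2, A=2.23 = 0.435

0.435


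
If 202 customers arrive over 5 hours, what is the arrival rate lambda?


lambda = total arrivals / time = 202 / 5 = 40.4 per hour

40.4 per hour


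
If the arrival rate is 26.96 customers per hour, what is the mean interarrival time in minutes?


Mean interarrival time = 60/lambda = 60/26.96 = 2.23 minutes

2.23 minutes


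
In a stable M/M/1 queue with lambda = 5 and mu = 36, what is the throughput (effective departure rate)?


For a stable queue (lambda < mu), throughput = lambda = 5 per hour

5 per hour


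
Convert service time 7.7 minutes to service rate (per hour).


mu = 60 / avg_service_time = 60 / 7.7 = 7.79 per hour

7.79 per hour


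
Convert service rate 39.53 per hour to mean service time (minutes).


Mean service time = 60/mu = 60/39.53 = 1.52 minutes

1.52 minutes


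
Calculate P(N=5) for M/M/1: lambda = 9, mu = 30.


rho = 9/30; P(n) = (1-rho)*rho^n = (1-9/30)*(9/30)^5 = 0.0017

0.0017


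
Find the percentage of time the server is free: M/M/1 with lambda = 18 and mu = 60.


Idle fraction = (1 - rho) * 100 = (1 - 18/60) * 100 = 70.0%

70.0%


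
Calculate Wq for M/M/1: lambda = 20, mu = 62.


rho = 20/62; Wq = rho/(mu - lambda) = 0.0077 hours

0.0077 hours


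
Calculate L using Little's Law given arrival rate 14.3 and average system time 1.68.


L = lambda * W = 14.3 * 1.68 = 24.02

24.02


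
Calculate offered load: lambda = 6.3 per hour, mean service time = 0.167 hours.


Offered load a = lambda * E[S] = 6.3 * 0.167 = 1.05 Erlangs

1.05 Erlangs


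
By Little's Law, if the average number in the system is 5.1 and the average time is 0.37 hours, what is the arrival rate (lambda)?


lambda = L / W = 5.1 / 0.37 = 13.78 per hour

13.78 per hour


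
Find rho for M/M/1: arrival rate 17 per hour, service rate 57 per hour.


rho = lambda/mu = 17/57 = 0.2982

0.2982


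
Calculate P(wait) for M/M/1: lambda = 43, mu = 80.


P(wait) = rho = lambda/mu = 43/80 = 0.5375

0.5375


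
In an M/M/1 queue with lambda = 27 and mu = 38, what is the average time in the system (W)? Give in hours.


W = 1/(mu - lambda) = 1/(38 - 27) = 0.0909 hours

0.0909 hours


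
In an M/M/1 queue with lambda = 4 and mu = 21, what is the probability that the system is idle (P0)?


P0 = 1 - rho = 1 - 4/21 = 0.8095

0.8095


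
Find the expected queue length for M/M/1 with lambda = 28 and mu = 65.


rho = 28/65; Lq = rho^2/(1-rho) = 0.33

0.33


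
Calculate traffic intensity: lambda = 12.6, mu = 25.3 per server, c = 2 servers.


rho = lambda / (c * mu) = 12.6 / (2 * 25.3) = 0.249

0.249


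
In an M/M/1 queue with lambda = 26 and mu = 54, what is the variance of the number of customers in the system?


rho = 26/54; Var(N) = rho/(1-rho)^2 = 1.79

1.79


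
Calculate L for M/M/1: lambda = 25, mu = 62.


rho = 25/62; L = rho/(1-rho) = 0.68

0.68
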